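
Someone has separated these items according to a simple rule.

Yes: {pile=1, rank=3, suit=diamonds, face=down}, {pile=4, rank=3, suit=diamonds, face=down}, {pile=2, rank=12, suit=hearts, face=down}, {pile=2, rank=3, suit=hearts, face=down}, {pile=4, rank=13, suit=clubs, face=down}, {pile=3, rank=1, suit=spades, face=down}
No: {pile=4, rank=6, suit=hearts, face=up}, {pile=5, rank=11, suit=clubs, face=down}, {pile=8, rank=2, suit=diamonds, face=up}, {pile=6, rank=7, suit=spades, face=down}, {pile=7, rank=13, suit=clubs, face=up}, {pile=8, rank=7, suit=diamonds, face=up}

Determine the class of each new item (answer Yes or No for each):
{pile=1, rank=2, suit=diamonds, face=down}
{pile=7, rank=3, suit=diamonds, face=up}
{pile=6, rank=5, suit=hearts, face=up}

Yes, No, No

Rule: face is down AND pile ≤ 4. This holds for each 'Yes' example and fails for each 'No' one.
{pile=1, rank=2, suit=diamonds, face=down}: Yes (face is down, pile = 1). {pile=7, rank=3, suit=diamonds, face=up}: No (face is up, pile = 7). {pile=6, rank=5, suit=hearts, face=up}: No (face is up, pile = 6).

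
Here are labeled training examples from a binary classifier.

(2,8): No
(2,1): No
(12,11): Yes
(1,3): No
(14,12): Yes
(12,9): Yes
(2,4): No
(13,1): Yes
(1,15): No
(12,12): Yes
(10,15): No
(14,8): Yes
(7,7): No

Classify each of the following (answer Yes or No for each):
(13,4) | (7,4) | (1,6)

All 'Yes' examples share one property — first ≥ 11 — and every 'No' example lacks it.

Yes, No, No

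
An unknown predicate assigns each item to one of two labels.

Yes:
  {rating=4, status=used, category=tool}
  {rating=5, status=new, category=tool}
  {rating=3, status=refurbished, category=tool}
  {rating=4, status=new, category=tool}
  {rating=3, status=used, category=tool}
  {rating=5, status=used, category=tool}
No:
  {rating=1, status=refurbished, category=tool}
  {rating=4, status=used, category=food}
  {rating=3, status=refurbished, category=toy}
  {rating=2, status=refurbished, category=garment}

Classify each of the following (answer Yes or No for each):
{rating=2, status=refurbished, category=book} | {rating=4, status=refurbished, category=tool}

All 'Yes' examples share one property — category is tool AND rating ≥ 2 — and every 'No' example lacks it.
{rating=2, status=refurbished, category=book}: category is book, rating = 2, lacks this property → No. {rating=4, status=refurbished, category=tool}: category is tool, rating = 4, fits → Yes.

No, Yes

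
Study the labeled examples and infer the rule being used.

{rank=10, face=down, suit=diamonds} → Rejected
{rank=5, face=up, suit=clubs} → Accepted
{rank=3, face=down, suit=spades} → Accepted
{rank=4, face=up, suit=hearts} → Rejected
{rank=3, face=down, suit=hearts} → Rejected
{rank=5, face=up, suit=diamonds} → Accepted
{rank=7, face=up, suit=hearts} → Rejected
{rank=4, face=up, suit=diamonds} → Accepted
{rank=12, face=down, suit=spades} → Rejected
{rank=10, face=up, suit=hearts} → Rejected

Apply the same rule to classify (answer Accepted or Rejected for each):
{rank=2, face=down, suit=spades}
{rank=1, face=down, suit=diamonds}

Accepted, Accepted

All 'Accepted' examples share one property — suit is not hearts AND rank ≤ 5 — and every 'Rejected' example lacks it.
Accepted: {rank=2, face=down, suit=spades}, since suit is spades, rank = 2.
Accepted: {rank=1, face=down, suit=diamonds}, since suit is diamonds, rank = 1.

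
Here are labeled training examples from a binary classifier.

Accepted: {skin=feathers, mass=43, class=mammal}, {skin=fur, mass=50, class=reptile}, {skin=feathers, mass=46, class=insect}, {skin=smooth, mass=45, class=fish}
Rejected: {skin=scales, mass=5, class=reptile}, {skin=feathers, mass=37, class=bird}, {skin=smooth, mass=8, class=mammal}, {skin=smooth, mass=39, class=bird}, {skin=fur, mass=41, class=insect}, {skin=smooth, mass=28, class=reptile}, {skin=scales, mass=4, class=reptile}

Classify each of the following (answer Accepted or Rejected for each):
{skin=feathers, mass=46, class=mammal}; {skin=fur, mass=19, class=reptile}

Every 'Accepted' example satisfies: mass ≥ 43. None of the 'Rejected' examples do.
{skin=feathers, mass=46, class=mammal} → mass = 46 → Accepted.
{skin=fur, mass=19, class=reptile} → mass = 19 → Rejected.

Accepted, Rejected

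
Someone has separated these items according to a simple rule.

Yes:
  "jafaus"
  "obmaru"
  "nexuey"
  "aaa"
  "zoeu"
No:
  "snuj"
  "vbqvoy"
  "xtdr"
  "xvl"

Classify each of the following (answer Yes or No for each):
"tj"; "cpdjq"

No, No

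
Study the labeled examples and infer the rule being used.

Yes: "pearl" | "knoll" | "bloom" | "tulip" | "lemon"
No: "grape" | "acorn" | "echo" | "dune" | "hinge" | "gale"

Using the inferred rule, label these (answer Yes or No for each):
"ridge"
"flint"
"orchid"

No, Yes, No

The common property of the 'Yes' items is: odd length AND contains 'l'. No 'No' item has it.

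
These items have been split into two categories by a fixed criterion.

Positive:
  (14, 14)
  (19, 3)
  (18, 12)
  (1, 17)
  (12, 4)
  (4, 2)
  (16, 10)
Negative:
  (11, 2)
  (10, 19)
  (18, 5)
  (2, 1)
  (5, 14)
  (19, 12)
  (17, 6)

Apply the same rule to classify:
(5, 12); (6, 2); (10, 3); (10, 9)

The pattern is that an item is 'Positive' exactly when: sum is even.
(5, 12): 5+12 = 17, doesn't match → Negative. (6, 2): 6+2 = 8, matches → Positive. (10, 3): 10+3 = 13, doesn't match → Negative. (10, 9): 10+9 = 19, doesn't match → Negative.

Negative, Positive, Negative, Negative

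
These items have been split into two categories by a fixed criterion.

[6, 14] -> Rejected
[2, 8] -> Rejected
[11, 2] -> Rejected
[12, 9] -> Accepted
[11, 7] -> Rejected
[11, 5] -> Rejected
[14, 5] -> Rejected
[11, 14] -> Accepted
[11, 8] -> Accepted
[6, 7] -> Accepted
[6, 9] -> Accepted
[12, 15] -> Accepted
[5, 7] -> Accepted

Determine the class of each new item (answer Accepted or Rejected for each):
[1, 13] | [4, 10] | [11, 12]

Rejected, Rejected, Accepted

Every 'Accepted' example satisfies: |first − second| ≤ 3. None of the 'Rejected' examples do.
Rejected: [1, 13], since |1−13| = 12.
Rejected: [4, 10], since |4−10| = 6.
Accepted: [11, 12], since |11−12| = 1.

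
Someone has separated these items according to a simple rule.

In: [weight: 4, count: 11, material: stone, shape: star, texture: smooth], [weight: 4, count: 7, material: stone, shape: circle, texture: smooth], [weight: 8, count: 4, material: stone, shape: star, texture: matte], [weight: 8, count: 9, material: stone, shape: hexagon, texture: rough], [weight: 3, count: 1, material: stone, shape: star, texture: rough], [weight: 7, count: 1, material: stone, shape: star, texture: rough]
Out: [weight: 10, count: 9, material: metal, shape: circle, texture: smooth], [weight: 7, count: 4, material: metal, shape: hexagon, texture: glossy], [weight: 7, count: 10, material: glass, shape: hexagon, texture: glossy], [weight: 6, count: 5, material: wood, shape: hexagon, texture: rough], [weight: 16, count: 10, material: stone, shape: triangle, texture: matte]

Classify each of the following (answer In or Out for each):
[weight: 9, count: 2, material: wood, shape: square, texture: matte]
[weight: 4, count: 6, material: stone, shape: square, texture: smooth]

The rule appears to be: material is stone AND weight ≤ 8.
Out: [weight: 9, count: 2, material: wood, shape: square, texture: matte], since material is wood, weight = 9. In: [weight: 4, count: 6, material: stone, shape: square, texture: smooth], since material is stone, weight = 4.

Out, In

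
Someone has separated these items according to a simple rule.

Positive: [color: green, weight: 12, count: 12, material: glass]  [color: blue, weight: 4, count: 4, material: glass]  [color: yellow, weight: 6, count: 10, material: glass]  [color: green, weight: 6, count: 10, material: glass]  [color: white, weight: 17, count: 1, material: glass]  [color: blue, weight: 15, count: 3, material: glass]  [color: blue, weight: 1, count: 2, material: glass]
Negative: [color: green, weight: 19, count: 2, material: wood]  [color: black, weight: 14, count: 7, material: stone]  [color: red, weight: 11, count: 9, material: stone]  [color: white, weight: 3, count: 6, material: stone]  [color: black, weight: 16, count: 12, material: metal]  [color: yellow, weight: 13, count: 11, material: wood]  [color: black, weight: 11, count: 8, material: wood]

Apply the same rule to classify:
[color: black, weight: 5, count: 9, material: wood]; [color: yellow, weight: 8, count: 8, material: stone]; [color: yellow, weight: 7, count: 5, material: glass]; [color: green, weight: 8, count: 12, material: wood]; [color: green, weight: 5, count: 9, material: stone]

Negative, Negative, Positive, Negative, Negative

Rule: material is glass. This holds for each 'Positive' example and fails for each 'Negative' one.
[color: black, weight: 5, count: 9, material: wood]: material is wood — doesn't qualify, so Negative. [color: yellow, weight: 8, count: 8, material: stone]: material is stone — doesn't qualify, so Negative. [color: yellow, weight: 7, count: 5, material: glass]: material is glass — checks out, so Positive. [color: green, weight: 8, count: 12, material: wood]: material is wood — doesn't qualify, so Negative. [color: green, weight: 5, count: 9, material: stone]: material is stone — doesn't qualify, so Negative.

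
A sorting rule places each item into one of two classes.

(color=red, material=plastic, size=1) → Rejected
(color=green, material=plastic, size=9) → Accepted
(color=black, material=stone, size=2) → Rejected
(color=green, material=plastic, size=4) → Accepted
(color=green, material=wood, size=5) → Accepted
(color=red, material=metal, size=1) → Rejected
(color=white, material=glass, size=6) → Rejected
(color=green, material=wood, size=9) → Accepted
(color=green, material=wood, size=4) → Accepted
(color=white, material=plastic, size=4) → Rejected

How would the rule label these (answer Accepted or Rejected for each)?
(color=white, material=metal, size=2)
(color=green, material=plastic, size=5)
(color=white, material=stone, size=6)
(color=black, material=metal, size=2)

The simplest hypothesis consistent with all the labels is: color is green.

Rejected, Accepted, Rejected, Rejected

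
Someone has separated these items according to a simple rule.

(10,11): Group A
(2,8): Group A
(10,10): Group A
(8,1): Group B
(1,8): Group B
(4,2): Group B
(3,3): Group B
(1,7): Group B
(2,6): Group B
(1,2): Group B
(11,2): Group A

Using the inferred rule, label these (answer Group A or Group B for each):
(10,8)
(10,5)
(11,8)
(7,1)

Group A, Group A, Group A, Group B

The common property of the 'Group A' items is: sum ≥ 10. No 'Group B' item has it.
(10,8): 10+8 = 18, checks out → Group A. (10,5): 10+5 = 15, checks out → Group A. (11,8): 11+8 = 19, checks out → Group A. (7,1): 7+1 = 8, does not pass → Group B.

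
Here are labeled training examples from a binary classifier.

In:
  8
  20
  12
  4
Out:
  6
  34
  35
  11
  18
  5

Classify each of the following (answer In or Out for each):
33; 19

The simplest hypothesis consistent with all the labels is: multiple of 4.
33: 33 = 4·8 + 1, fails this test → Out. 19: 19 = 4·4 + 3, fails this test → Out.

Out, Out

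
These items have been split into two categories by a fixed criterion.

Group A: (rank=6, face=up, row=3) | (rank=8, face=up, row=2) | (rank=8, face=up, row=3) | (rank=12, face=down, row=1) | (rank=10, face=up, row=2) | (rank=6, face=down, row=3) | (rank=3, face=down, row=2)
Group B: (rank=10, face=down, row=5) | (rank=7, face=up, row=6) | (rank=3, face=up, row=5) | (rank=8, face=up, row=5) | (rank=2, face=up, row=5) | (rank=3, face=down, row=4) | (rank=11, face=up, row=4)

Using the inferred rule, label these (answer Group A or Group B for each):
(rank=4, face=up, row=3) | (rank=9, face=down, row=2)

Group A, Group A

Rule: row ≤ 3. This holds for each 'Group A' example and fails for each 'Group B' one.
Group A: (rank=4, face=up, row=3), since row = 3.
Group A: (rank=9, face=down, row=2), since row = 2.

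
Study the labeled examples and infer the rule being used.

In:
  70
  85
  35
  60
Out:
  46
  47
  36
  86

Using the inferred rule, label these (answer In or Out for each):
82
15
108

Out, In, Out

The rule appears to be: multiple of 5.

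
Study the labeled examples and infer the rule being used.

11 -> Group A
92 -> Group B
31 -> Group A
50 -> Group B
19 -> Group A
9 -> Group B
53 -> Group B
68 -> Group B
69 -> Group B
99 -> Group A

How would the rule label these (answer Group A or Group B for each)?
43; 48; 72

Group A, Group B, Group B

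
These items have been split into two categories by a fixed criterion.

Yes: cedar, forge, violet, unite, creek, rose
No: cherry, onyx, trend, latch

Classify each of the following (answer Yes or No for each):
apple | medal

Yes, Yes

'Yes' ⟺ has ≥ 2 vowels.
Yes: apple, since 2 vowels. Yes: medal, since 2 vowels.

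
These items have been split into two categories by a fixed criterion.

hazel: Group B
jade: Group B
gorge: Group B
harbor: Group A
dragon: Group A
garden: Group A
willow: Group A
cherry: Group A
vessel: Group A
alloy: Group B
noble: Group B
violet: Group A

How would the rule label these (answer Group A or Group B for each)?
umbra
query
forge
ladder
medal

Group B, Group B, Group B, Group A, Group B

Every 'Group A' example satisfies: length 6. None of the 'Group B' examples do.
Group B: umbra, since length 5.
Group B: query, since length 5.
Group B: forge, since length 5.
Group A: ladder, since length 6.
Group B: medal, since length 5.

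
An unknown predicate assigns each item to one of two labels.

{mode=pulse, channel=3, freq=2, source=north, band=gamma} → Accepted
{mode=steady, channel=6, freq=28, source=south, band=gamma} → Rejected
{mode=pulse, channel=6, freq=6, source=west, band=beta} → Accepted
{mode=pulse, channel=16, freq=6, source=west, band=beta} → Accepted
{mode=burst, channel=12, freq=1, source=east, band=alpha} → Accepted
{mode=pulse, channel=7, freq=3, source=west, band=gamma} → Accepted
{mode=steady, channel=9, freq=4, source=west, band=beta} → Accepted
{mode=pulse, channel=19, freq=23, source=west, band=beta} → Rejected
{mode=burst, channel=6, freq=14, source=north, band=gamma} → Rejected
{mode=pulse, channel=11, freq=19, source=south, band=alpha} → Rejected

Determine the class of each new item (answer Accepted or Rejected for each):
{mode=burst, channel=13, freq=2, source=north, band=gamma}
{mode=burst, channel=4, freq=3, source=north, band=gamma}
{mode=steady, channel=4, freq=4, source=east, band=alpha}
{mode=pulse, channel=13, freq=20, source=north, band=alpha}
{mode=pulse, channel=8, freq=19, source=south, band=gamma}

All 'Accepted' examples share one property — freq ≤ 6 — and every 'Rejected' example lacks it.
{mode=burst, channel=13, freq=2, source=north, band=gamma}: freq = 2 — has this property, so Accepted.
{mode=burst, channel=4, freq=3, source=north, band=gamma}: freq = 3 — has this property, so Accepted.
{mode=steady, channel=4, freq=4, source=east, band=alpha}: freq = 4 — has this property, so Accepted.
{mode=pulse, channel=13, freq=20, source=north, band=alpha}: freq = 20 — does not fit, so Rejected.
{mode=pulse, channel=8, freq=19, source=south, band=gamma}: freq = 19 — does not fit, so Rejected.

Accepted, Accepted, Accepted, Rejected, Rejected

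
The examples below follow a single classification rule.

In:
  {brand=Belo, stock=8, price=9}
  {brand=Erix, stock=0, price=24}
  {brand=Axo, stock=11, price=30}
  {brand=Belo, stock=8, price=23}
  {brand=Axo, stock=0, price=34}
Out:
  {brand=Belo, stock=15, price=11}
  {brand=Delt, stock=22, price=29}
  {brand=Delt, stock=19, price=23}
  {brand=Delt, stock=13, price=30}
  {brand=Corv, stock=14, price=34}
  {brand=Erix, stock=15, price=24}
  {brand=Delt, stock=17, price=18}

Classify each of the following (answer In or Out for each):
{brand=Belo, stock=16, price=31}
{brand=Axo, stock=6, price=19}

Out, In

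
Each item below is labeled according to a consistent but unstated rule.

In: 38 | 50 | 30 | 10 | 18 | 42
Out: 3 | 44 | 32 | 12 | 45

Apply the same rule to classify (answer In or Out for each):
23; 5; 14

Out, Out, In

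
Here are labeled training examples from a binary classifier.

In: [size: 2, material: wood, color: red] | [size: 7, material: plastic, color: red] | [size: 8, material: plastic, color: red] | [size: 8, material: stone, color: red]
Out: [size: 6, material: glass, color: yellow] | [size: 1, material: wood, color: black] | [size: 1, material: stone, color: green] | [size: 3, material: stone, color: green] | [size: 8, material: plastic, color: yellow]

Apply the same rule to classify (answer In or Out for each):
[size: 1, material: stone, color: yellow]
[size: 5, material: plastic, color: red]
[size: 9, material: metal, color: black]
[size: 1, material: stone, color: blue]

Out, In, Out, Out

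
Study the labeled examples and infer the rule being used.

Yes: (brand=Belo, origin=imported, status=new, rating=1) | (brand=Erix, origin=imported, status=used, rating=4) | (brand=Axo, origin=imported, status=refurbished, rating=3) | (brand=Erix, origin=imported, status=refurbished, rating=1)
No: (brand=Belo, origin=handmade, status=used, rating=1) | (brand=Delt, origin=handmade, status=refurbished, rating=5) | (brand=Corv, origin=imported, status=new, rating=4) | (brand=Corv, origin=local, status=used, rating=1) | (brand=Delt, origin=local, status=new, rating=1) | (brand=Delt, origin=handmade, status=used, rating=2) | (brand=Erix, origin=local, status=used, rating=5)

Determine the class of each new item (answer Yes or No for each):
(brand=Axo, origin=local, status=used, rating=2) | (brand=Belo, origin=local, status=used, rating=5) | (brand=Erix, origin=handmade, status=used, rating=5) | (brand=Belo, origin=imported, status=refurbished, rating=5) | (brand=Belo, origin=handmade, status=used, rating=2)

No, No, No, Yes, No

One predicate separates the groups cleanly: origin is imported AND brand is not Corv.
(brand=Axo, origin=local, status=used, rating=2): origin is local, brand is Axo — does not fit, so No.
(brand=Belo, origin=local, status=used, rating=5): origin is local, brand is Belo — does not fit, so No.
(brand=Erix, origin=handmade, status=used, rating=5): origin is handmade, brand is Erix — does not fit, so No.
(brand=Belo, origin=imported, status=refurbished, rating=5): origin is imported, brand is Belo — checks out, so Yes.
(brand=Belo, origin=handmade, status=used, rating=2): origin is handmade, brand is Belo — does not fit, so No.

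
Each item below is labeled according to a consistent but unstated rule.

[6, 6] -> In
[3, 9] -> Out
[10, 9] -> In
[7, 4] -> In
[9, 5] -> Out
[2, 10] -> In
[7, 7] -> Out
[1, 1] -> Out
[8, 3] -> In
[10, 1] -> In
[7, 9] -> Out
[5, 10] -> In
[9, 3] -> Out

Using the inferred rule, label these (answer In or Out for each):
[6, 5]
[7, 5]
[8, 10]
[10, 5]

The simplest hypothesis consistent with all the labels is: product is even.
In: [6, 5], since 6·5 = 30.
Out: [7, 5], since 7·5 = 35.
In: [8, 10], since 8·10 = 80.
In: [10, 5], since 10·5 = 50.

In, Out, In, In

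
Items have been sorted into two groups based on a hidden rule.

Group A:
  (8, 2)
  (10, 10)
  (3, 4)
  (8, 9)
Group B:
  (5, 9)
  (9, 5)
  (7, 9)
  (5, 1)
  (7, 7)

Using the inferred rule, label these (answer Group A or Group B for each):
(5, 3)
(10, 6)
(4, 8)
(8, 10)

The classifier is using: product is even.
(5, 3): 5·3 = 15, fails the rule → Group B.
(10, 6): 10·6 = 60, qualifies → Group A.
(4, 8): 4·8 = 32, qualifies → Group A.
(8, 10): 8·10 = 80, qualifies → Group A.

Group B, Group A, Group A, Group A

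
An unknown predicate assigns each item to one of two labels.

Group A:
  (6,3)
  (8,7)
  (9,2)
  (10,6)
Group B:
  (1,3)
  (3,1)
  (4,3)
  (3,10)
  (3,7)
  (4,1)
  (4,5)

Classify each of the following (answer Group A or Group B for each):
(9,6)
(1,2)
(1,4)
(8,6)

Group A, Group B, Group B, Group A

The distinguishing property — first ≥ 5 — holds for all the 'Group A' cases and none of the 'Group B' cases.
(9,6): first 9, matches → Group A.
(1,2): first 1, fails this test → Group B.
(1,4): first 1, fails this test → Group B.
(8,6): first 8, matches → Group A.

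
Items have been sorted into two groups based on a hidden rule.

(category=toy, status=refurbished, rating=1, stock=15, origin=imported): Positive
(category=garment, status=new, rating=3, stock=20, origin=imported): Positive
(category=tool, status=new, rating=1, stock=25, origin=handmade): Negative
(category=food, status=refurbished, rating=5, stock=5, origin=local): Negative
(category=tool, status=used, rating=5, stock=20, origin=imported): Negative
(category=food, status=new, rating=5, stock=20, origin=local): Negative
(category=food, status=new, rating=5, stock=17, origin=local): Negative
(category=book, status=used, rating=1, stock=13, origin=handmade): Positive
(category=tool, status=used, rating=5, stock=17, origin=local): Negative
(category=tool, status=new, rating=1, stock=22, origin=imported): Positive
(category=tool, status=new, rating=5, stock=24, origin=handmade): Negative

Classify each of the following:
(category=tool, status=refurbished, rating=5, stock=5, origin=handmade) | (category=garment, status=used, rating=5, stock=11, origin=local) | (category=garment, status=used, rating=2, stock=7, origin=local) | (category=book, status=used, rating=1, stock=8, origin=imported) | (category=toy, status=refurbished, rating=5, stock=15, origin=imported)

Negative, Negative, Positive, Positive, Negative

The rule appears to be: stock ≤ 22 AND rating ≤ 3.
(category=tool, status=refurbished, rating=5, stock=5, origin=handmade) → stock = 5, rating = 5 → Negative. (category=garment, status=used, rating=5, stock=11, origin=local) → stock = 11, rating = 5 → Negative. (category=garment, status=used, rating=2, stock=7, origin=local) → stock = 7, rating = 2 → Positive. (category=book, status=used, rating=1, stock=8, origin=imported) → stock = 8, rating = 1 → Positive. (category=toy, status=refurbished, rating=5, stock=15, origin=imported) → stock = 15, rating = 5 → Negative.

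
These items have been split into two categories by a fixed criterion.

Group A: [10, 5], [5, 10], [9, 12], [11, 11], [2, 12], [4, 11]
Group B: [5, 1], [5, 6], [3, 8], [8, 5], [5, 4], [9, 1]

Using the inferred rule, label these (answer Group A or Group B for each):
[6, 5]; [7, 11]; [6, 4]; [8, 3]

Group B, Group A, Group B, Group B

'Group A' ⟺ sum ≥ 14.
[6, 5]: 6+5 = 11, doesn't match → Group B. [7, 11]: 7+11 = 18, checks out → Group A. [6, 4]: 6+4 = 10, doesn't match → Group B. [8, 3]: 8+3 = 11, doesn't match → Group B.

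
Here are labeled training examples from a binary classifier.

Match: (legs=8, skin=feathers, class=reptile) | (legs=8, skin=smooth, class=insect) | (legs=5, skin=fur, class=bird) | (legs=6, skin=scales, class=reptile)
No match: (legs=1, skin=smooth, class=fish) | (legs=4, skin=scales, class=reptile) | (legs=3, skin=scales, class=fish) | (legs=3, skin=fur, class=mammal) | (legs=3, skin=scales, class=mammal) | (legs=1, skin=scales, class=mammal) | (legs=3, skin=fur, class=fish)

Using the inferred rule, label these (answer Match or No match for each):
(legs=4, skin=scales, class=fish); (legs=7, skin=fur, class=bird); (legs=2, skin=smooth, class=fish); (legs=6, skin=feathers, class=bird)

No match, Match, No match, Match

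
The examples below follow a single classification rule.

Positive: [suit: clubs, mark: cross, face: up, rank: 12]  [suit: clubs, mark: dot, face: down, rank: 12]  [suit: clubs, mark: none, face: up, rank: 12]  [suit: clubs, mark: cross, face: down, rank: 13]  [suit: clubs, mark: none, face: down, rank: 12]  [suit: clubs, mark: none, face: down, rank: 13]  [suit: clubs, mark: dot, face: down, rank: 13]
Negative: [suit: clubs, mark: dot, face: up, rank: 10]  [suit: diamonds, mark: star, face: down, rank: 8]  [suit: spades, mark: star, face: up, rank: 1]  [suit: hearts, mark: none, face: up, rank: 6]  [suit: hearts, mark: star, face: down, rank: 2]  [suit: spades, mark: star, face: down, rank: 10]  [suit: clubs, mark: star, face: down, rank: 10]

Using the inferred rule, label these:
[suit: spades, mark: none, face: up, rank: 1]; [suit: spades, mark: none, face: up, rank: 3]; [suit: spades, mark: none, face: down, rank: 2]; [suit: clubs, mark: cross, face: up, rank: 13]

'Positive' ⟺ rank ≥ 12.

Negative, Negative, Negative, Positive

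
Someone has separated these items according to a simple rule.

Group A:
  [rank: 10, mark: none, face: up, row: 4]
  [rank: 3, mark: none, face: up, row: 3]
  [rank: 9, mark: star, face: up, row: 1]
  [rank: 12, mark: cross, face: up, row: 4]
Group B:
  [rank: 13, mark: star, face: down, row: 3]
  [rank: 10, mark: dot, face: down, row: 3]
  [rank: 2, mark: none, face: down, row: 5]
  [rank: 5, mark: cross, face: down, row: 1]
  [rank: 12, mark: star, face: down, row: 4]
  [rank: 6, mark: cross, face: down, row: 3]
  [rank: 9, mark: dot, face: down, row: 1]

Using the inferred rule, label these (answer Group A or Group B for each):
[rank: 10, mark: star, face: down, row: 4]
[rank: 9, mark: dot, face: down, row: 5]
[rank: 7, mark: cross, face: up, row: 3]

'Group A' ⟺ face is up.

Group B, Group B, Group A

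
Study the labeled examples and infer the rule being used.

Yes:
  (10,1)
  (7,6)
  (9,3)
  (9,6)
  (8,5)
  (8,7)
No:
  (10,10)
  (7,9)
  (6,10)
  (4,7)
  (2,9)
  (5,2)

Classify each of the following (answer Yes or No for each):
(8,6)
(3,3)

Yes, No

A rule that fits every label: first > second AND sum ≥ 11 — true of each 'Yes' example, false of each 'No' one.
(8,6): 8 > 6, 8+6 = 14, checks out → Yes. (3,3): 3 = 3, 3+3 = 6, does not pass → No.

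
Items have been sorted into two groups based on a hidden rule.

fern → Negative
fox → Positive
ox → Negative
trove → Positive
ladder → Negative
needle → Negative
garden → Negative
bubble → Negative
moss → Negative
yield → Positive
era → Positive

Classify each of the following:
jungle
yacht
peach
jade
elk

Negative, Positive, Positive, Negative, Positive

Rule: odd length. This holds for each 'Positive' example and fails for each 'Negative' one.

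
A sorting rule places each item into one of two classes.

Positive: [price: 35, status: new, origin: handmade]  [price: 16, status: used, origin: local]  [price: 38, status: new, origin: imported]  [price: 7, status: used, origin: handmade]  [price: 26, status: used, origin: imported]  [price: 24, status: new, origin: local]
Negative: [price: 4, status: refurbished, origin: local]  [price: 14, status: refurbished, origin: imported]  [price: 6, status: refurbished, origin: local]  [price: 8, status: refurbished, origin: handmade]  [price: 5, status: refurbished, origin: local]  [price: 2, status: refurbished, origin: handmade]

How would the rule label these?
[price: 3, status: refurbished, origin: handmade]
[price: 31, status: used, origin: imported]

Negative, Positive

Looking at the examples, the only property every 'Positive' case has and every 'Negative' case lacks is: status is not refurbished.
[price: 3, status: refurbished, origin: handmade]: status is refurbished, doesn't match → Negative. [price: 31, status: used, origin: imported]: status is used, fits → Positive.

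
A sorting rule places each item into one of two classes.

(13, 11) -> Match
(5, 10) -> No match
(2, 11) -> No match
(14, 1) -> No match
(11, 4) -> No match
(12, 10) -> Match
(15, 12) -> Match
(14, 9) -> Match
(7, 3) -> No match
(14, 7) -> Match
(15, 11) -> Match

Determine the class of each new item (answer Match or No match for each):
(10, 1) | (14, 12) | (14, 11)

No match, Match, Match

The simplest hypothesis consistent with all the labels is: sum ≥ 21.
(10, 1) — 10+1 = 11, hence No match. (14, 12) — 14+12 = 26, hence Match. (14, 11) — 14+11 = 25, hence Match.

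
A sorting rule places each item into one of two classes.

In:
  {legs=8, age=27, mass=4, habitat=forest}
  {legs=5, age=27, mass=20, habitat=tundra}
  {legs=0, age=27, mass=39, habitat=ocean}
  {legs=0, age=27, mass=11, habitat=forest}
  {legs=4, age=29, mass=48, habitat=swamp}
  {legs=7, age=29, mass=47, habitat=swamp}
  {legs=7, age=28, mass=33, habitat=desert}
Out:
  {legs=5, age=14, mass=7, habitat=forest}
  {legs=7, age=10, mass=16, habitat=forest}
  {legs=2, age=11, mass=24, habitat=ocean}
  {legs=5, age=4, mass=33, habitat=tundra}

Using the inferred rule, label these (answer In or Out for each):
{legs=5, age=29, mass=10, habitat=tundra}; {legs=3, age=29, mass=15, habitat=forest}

The pattern is that an item is 'In' exactly when: age ≥ 27.

In, In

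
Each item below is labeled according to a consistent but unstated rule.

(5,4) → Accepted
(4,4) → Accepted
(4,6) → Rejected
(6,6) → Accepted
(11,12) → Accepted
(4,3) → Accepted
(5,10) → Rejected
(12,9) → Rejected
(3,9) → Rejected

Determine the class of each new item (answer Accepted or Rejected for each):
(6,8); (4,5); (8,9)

Rejected, Accepted, Accepted

The rule appears to be: |first − second| ≤ 1.
(6,8): |6−8| = 2 — doesn't qualify, so Rejected. (4,5): |4−5| = 1 — fits, so Accepted. (8,9): |8−9| = 1 — fits, so Accepted.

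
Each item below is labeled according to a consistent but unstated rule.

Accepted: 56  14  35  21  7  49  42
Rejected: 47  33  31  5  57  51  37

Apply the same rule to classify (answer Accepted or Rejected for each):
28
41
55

'Accepted' ⟺ multiple of 7.

Accepted, Rejected, Rejected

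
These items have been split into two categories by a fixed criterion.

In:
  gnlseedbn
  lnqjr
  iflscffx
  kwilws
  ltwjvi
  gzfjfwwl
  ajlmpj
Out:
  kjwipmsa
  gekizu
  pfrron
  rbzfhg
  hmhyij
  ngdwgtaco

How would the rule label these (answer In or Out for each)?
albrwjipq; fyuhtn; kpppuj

In, Out, Out

The classifier is using: contains 'l'.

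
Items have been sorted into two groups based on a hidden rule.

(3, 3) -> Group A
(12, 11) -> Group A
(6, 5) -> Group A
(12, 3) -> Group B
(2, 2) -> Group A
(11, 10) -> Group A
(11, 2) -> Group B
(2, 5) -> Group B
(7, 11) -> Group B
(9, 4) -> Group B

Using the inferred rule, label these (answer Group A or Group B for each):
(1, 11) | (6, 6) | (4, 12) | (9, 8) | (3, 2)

The common property of the 'Group A' items is: |first − second| ≤ 1. No 'Group B' item has it.
(1, 11): |1−11| = 10, does not pass → Group B.
(6, 6): |6−6| = 0, checks out → Group A.
(4, 12): |4−12| = 8, does not pass → Group B.
(9, 8): |9−8| = 1, checks out → Group A.
(3, 2): |3−2| = 1, checks out → Group A.

Group B, Group A, Group B, Group A, Group A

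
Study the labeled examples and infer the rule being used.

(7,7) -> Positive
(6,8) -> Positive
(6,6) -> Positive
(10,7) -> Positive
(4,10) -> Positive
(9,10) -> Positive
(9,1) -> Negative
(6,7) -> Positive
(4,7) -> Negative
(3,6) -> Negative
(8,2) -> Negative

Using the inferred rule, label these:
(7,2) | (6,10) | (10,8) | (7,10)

The classifier is using: sum ≥ 12.
(7,2): Negative (7+2 = 9). (6,10): Positive (6+10 = 16). (10,8): Positive (10+8 = 18). (7,10): Positive (7+10 = 17).

Negative, Positive, Positive, Positive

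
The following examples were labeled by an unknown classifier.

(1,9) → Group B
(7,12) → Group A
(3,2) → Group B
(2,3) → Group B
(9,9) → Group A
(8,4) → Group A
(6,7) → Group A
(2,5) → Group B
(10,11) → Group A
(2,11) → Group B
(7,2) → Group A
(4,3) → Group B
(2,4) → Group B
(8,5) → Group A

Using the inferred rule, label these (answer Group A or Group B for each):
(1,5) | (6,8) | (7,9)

The classifier is using: first ≥ 5.
(1,5): first 1, fails the rule → Group B.
(6,8): first 6, qualifies → Group A.
(7,9): first 7, qualifies → Group A.

Group B, Group A, Group A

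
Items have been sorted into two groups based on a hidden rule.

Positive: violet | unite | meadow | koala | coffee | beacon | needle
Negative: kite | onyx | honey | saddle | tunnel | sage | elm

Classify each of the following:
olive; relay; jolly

Positive, Negative, Negative

Every 'Positive' example satisfies: has ≥ 3 vowels. None of the 'Negative' examples do.
olive → 3 vowels → Positive.
relay → 2 vowels → Negative.
jolly → 1 vowel → Negative.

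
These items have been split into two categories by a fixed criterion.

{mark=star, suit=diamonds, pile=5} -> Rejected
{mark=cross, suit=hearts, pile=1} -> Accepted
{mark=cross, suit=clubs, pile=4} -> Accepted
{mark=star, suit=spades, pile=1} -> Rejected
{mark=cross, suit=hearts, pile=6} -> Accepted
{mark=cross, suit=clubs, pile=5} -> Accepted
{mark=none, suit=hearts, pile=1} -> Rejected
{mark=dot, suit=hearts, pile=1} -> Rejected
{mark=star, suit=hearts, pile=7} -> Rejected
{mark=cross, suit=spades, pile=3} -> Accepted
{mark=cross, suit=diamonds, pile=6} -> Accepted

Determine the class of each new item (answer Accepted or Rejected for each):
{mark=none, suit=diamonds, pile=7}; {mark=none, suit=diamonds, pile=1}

A rule that fits every label: mark is cross — true of each 'Accepted' example, false of each 'Rejected' one.
{mark=none, suit=diamonds, pile=7}: Rejected (mark is none). {mark=none, suit=diamonds, pile=1}: Rejected (mark is none).

Rejected, Rejected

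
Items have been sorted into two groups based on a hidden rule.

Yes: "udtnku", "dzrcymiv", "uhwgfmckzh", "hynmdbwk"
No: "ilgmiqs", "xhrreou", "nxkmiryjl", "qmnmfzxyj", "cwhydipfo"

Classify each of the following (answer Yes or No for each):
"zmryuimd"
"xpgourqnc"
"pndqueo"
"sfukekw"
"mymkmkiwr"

Yes, No, No, No, No

The classifier is using: even length.
"zmryuimd" — length 8, hence Yes. "xpgourqnc" — length 9, hence No. "pndqueo" — length 7, hence No. "sfukekw" — length 7, hence No. "mymkmkiwr" — length 9, hence No.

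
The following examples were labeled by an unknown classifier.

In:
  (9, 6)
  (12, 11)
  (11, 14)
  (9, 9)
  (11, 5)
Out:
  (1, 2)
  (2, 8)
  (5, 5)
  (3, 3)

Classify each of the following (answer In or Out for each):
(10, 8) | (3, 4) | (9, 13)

In, Out, In

A rule that fits every label: sum ≥ 15 — true of each 'In' example, false of each 'Out' one.
(10, 8): In (10+8 = 18). (3, 4): Out (3+4 = 7). (9, 13): In (9+13 = 22).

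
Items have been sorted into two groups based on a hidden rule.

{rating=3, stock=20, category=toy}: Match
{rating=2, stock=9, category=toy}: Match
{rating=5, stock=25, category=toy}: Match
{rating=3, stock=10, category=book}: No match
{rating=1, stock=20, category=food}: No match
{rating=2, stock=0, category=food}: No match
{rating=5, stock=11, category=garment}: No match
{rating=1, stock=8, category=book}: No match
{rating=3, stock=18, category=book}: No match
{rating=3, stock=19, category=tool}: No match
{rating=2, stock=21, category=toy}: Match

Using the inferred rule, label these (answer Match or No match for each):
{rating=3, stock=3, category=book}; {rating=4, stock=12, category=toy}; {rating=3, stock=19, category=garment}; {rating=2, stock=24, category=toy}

No match, Match, No match, Match

'Match' ⟺ category is toy.
{rating=3, stock=3, category=book} → category is book → No match. {rating=4, stock=12, category=toy} → category is toy → Match. {rating=3, stock=19, category=garment} → category is garment → No match. {rating=2, stock=24, category=toy} → category is toy → Match.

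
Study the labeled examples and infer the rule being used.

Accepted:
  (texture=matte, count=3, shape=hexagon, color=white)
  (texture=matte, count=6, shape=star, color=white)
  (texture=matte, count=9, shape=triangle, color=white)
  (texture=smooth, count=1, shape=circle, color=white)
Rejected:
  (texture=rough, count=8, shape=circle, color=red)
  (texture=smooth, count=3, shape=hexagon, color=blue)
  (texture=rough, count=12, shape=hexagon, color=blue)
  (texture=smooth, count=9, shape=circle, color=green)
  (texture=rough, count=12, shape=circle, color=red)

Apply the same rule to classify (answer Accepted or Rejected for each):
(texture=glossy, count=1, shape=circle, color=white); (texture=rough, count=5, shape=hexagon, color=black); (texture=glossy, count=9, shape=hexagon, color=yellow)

Accepted, Rejected, Rejected

All 'Accepted' examples share one property — color is white — and every 'Rejected' example lacks it.
Accepted: (texture=glossy, count=1, shape=circle, color=white), since color is white. Rejected: (texture=rough, count=5, shape=hexagon, color=black), since color is black. Rejected: (texture=glossy, count=9, shape=hexagon, color=yellow), since color is yellow.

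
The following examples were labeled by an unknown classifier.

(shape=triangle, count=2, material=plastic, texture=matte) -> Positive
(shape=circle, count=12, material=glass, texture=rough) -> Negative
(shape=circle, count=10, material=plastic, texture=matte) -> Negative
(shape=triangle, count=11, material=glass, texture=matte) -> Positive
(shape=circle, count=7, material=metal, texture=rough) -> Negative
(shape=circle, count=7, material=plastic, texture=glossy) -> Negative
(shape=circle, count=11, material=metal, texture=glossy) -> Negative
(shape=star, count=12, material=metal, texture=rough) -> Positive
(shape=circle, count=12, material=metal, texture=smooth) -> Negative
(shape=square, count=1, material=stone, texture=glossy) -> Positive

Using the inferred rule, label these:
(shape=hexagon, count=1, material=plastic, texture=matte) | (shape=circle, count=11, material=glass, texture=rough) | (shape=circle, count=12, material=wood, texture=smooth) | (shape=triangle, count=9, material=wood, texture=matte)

Checking candidate rules against both groups, what survives is: shape is not circle.
(shape=hexagon, count=1, material=plastic, texture=matte) → shape is hexagon → Positive.
(shape=circle, count=11, material=glass, texture=rough) → shape is circle → Negative.
(shape=circle, count=12, material=wood, texture=smooth) → shape is circle → Negative.
(shape=triangle, count=9, material=wood, texture=matte) → shape is triangle → Positive.

Positive, Negative, Negative, Positive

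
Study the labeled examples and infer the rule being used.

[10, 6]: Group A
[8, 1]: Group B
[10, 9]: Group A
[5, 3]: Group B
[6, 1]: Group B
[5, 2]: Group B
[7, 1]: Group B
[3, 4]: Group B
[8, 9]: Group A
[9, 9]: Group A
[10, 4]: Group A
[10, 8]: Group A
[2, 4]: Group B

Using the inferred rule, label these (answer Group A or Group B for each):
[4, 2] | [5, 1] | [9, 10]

Group B, Group B, Group A

All 'Group A' examples share one property — sum ≥ 14 — and every 'Group B' example lacks it.
[4, 2]: Group B (4+2 = 6).
[5, 1]: Group B (5+1 = 6).
[9, 10]: Group A (9+10 = 19).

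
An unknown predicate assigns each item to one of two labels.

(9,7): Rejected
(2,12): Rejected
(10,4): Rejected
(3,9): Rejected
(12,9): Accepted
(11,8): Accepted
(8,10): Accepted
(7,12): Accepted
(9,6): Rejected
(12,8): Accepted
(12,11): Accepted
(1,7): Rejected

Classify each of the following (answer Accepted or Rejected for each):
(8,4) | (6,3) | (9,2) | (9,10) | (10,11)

Rejected, Rejected, Rejected, Accepted, Accepted

Every 'Accepted' example satisfies: sum ≥ 18. None of the 'Rejected' examples do.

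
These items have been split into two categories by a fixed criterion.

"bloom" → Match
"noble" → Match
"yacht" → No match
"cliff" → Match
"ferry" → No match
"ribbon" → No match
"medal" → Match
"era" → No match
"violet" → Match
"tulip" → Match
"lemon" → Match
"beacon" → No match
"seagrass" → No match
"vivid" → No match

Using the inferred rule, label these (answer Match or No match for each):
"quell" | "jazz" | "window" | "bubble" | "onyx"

Match, No match, No match, Match, No match

All 'Match' examples share one property — contains 'l' — and every 'No match' example lacks it.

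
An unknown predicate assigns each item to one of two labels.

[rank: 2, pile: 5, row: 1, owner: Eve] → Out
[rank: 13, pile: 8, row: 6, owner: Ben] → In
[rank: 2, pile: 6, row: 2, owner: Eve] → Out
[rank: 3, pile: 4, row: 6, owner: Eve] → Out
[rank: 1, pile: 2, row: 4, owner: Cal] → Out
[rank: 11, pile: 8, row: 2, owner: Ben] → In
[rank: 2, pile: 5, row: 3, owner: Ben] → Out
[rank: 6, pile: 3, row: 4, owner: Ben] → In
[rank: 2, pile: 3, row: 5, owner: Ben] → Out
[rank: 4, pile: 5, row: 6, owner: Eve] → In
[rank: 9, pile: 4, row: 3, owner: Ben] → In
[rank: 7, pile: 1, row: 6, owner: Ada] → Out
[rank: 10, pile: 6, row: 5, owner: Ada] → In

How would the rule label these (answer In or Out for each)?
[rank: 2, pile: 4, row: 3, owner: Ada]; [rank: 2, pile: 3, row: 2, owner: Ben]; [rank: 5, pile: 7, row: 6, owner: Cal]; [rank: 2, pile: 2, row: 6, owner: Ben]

Every 'In' example satisfies: rank ≥ 4 AND pile ≥ 2. None of the 'Out' examples do.
Out: [rank: 2, pile: 4, row: 3, owner: Ada], since rank = 2, pile = 4. Out: [rank: 2, pile: 3, row: 2, owner: Ben], since rank = 2, pile = 3. In: [rank: 5, pile: 7, row: 6, owner: Cal], since rank = 5, pile = 7. Out: [rank: 2, pile: 2, row: 6, owner: Ben], since rank = 2, pile = 2.

Out, Out, In, Out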